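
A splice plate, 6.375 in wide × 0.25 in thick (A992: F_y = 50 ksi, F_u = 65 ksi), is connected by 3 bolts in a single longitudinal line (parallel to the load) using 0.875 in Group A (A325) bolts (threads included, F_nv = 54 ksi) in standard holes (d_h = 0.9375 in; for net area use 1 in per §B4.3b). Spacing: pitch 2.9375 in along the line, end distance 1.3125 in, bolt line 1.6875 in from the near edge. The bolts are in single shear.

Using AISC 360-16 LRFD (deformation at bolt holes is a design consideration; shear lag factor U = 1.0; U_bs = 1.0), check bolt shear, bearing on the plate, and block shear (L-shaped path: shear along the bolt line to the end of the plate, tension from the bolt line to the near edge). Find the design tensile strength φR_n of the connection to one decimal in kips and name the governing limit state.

48.8 kips (block shear governs)

Bolt shear: A_b = π(0.875)²/4 = 0.60132 in². φR_n = 0.75 × 54 × 0.60132 × 3 × 1 = 73.1 kips.
Bearing (0.25 in plate, F_u = 65 ksi): end bolts L_c = 1.3125 − 0.9375/2 = 0.84375, R_n = min(1.2×0.84375×0.25×65, 2.4×0.875×0.25×65) = 16.453 kips/bolt; interior L_c = 2.9375 − 0.9375 = 2, R_n = 34.125 kips/bolt. φR_n = 0.75 × (1×16.453 + 2×34.125) = 63.5 kips.
Block shear: shear path 1×[1.3125+2×2.9375] = 1×7.1875 in, A_gv = 1.7969, A_nv = 1×(7.1875 − 2.5×1)×0.25 = 1.1719 in²; tension to near edge: (1.6875 − 0.5×1)×0.25 = 0.29688 in². R_n = min(0.6×65×1.1719, 0.6×50×1.7969) + 1.0×65×0.29688 = min(45.704, 53.907) + 19.297 = 65.001 kips. φR_n = 0.75 × 65.001 = 48.8 kips.
Governing: min(73.1, 63.5, 48.8) = 48.8 kips → block shear.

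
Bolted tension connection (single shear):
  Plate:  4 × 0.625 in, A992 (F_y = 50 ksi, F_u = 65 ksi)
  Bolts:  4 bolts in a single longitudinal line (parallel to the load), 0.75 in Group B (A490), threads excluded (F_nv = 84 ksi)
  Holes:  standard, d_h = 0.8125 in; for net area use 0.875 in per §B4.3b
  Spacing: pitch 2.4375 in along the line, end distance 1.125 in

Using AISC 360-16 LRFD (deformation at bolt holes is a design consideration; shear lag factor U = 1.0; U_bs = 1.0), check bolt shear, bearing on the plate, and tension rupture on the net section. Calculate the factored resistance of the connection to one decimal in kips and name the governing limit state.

95.2 kips (net-section rupture governs)

Bolt shear: A_b = π(0.75)²/4 = 0.44179 in². φR_n = 0.75 × 84 × 0.44179 × 4 × 1 = 111.3 kips.
Bearing (0.625 in plate, F_u = 65 ksi): end bolts L_c = 1.125 − 0.8125/2 = 0.71875, R_n = min(1.2×0.71875×0.625×65, 2.4×0.75×0.625×65) = 35.039 kips/bolt; interior L_c = 2.4375 − 0.8125 = 1.625, R_n = 73.125 kips/bolt. φR_n = 0.75 × (1×35.039 + 3×73.125) = 190.8 kips.
Tension rupture (net): A_n = (4 − 1×0.875)×0.625 = 1.9531 in² (U = 1.0, A_e = A_n). φR_n = 0.75 × 65 × 1.9531 = 95.2 kips.
Governing: min(111.3, 190.8, 95.2) = 95.2 kips → net-section rupture.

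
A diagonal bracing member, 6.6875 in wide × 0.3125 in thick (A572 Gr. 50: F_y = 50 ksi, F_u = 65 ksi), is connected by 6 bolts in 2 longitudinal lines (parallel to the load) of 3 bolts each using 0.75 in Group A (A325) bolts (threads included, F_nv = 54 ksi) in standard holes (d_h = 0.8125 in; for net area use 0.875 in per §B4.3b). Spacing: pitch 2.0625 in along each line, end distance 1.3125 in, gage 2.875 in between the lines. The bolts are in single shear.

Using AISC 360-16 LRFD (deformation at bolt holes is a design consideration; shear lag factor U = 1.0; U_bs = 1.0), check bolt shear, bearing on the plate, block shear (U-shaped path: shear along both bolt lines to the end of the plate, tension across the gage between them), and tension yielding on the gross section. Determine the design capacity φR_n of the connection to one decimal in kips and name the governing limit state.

89.9 kips (block shear governs)

Bolt shear: A_b = π(0.75)²/4 = 0.44179 in². φR_n = 0.75 × 54 × 0.44179 × 6 × 1 = 107.4 kips.
Bearing (0.3125 in plate, F_u = 65 ksi): end bolts L_c = 1.3125 − 0.8125/2 = 0.90625, R_n = min(1.2×0.90625×0.3125×65, 2.4×0.75×0.3125×65) = 22.09 kips/bolt; interior L_c = 2.0625 − 0.8125 = 1.25, R_n = 30.469 kips/bolt. φR_n = 0.75 × (2×22.09 + 4×30.469) = 124.5 kips.
Block shear: shear path 2×[1.3125+2×2.0625] = 2×5.4375 in, A_gv = 3.3984, A_nv = 2×(5.4375 − 2.5×0.875)×0.3125 = 2.0313 in²; tension across gage: (2.875 − 1×0.875)×0.3125 = 0.625 in². R_n = min(0.6×65×2.0313, 0.6×50×3.3984) + 1.0×65×0.625 = min(79.221, 101.95) + 40.625 = 119.85 kips. φR_n = 0.75 × 119.85 = 89.9 kips.
Tension yield (gross): A_g = 6.6875×0.3125 = 2.0898 in². φR_n = 0.90 × 50 × 2.0898 = 94.0 kips.
Governing: min(107.4, 124.5, 89.9, 94.0) = 89.9 kips → block shear.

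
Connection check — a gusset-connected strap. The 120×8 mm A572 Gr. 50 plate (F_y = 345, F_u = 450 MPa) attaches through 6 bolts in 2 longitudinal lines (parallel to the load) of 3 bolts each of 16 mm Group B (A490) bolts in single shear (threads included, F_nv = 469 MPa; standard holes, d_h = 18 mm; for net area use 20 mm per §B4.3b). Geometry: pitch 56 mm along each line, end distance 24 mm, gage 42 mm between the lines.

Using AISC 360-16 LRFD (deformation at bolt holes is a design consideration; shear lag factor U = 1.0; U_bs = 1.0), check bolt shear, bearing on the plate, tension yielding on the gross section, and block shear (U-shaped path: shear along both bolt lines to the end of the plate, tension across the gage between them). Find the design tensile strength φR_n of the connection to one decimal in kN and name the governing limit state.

Bolt shear: A_b = π(16)²/4 = 201.06 mm². φR_n = 0.75 × 469 × 201.06 × 6 × 1 = 424.3 kN.
Bearing (8 mm plate, F_u = 450 MPa): end bolts L_c = 24 − 18/2 = 15, R_n = min(1.2×15×8×450, 2.4×16×8×450) = 64.8 kN/bolt; interior L_c = 56 − 18 = 38, R_n = 138.24 kN/bolt. φR_n = 0.75 × (2×64.8 + 4×138.24) = 511.9 kN.
Tension yield (gross): A_g = 120×8 = 960 mm². φR_n = 0.90 × 345 × 960 = 298.1 kN.
Block shear: shear path 2×[24+2×56] = 2×136 mm, A_gv = 2176, A_nv = 2×(136 − 2.5×20)×8 = 1376 mm²; tension across gage: (42 − 1×20)×8 = 176 mm². R_n = min(0.6×450×1376, 0.6×345×2176) + 1.0×450×176 = min(371.52, 450.43) + 79.2 = 450.72 kN. φR_n = 0.75 × 450.72 = 338.0 kN.
Governing: min(424.3, 511.9, 298.1, 338.0) = 298.1 kN → gross-section yield.

298.1 kN (gross-section yield governs)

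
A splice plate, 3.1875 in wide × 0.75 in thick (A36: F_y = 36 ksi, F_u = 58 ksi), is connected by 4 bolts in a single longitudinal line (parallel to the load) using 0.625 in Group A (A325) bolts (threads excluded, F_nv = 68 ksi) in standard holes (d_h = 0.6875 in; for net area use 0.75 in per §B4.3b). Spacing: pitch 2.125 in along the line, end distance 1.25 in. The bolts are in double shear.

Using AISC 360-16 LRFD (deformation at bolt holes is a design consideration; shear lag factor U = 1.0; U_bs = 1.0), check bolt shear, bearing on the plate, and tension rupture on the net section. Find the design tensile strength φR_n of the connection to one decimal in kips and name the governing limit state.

79.5 kips (net-section rupture governs)

Bolt shear: A_b = π(0.625)²/4 = 0.3068 in². φR_n = 0.75 × 68 × 0.3068 × 4 × 2 = 125.2 kips.
Bearing (0.75 in plate, F_u = 58 ksi): end bolts L_c = 1.25 − 0.6875/2 = 0.90625, R_n = min(1.2×0.90625×0.75×58, 2.4×0.625×0.75×58) = 47.306 kips/bolt; interior L_c = 2.125 − 0.6875 = 1.4375, R_n = 65.25 kips/bolt. φR_n = 0.75 × (1×47.306 + 3×65.25) = 182.3 kips.
Tension rupture (net): A_n = (3.1875 − 1×0.75)×0.75 = 1.8281 in² (U = 1.0, A_e = A_n). φR_n = 0.75 × 58 × 1.8281 = 79.5 kips.
Governing: min(125.2, 182.3, 79.5) = 79.5 kips → net-section rupture.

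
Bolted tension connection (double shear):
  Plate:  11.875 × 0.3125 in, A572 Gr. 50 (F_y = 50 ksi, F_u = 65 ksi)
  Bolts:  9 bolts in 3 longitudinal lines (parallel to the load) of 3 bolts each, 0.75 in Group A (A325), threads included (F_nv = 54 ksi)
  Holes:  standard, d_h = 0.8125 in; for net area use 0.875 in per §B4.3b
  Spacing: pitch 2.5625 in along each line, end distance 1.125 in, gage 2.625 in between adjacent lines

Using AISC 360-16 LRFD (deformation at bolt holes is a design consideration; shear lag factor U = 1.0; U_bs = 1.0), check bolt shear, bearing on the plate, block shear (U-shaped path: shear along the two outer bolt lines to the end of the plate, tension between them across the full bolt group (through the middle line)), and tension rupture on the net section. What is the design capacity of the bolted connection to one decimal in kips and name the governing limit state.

127.6 kips (block shear governs)

Bolt shear: A_b = π(0.75)²/4 = 0.44179 in². φR_n = 0.75 × 54 × 0.44179 × 9 × 2 = 322.1 kips.
Bearing (0.3125 in plate, F_u = 65 ksi): end bolts L_c = 1.125 − 0.8125/2 = 0.71875, R_n = min(1.2×0.71875×0.3125×65, 2.4×0.75×0.3125×65) = 17.52 kips/bolt; interior L_c = 2.5625 − 0.8125 = 1.75, R_n = 36.563 kips/bolt. φR_n = 0.75 × (3×17.52 + 6×36.563) = 204.0 kips.
Block shear: shear path 2×[1.125+2×2.5625] = 2×6.25 in, A_gv = 3.9063, A_nv = 2×(6.25 − 2.5×0.875)×0.3125 = 2.5391 in²; tension across gage: (5.25 − 2×0.875)×0.3125 = 1.0938 in². R_n = min(0.6×65×2.5391, 0.6×50×3.9063) + 1.0×65×1.0938 = min(99.025, 117.19) + 71.097 = 170.12 kips. φR_n = 0.75 × 170.12 = 127.6 kips.
Tension rupture (net): A_n = (11.875 − 3×0.875)×0.3125 = 2.8906 in² (U = 1.0, A_e = A_n). φR_n = 0.75 × 65 × 2.8906 = 140.9 kips.
Governing: min(322.1, 204.0, 127.6, 140.9) = 127.6 kips → block shear.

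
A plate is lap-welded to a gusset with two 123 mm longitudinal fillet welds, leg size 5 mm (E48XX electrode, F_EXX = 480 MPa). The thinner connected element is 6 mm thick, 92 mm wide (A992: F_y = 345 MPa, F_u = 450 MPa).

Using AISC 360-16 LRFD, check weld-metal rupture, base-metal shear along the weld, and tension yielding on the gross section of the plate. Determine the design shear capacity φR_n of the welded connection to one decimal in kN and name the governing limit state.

171.4 kN (gross-section yield governs)

Weld metal: throat = 0.707×5 = 3.535 mm, L = 2×123 = 246 mm. φR_n = 0.75 × 0.6 × 480 × 3.535 × 246 = 187.8 kN.
Base metal shear (6 mm plate): yield φR_n = 1.0×0.6×345×6×246 = 305.5 kN; rupture φR_n = 0.75×0.6×450×6×246 = 298.9 kN; take 298.9 kN (rupture).
Tension yield (gross): A_g = 92×6 = 552 mm². φR_n = 0.90 × 345 × 552 = 171.4 kN.
Governing: min(187.8, 298.9, 171.4) = 171.4 kN → gross-section yield.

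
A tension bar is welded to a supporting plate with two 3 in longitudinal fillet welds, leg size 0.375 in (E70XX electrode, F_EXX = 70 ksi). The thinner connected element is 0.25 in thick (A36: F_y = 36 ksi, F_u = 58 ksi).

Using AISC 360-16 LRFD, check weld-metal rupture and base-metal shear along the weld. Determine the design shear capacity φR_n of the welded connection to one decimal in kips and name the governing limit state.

32.4 kips (base-metal shear governs)

Weld metal: throat = 0.707×0.375 = 0.26513 in, L = 2×3 = 6 in. φR_n = 0.75 × 0.6 × 70 × 0.26513 × 6 = 50.1 kips.
Base metal shear (0.25 in plate): yield φR_n = 1.0×0.6×36×0.25×6 = 32.4 kips; rupture φR_n = 0.75×0.6×58×0.25×6 = 39.2 kips; take 32.4 kips (yield).
Governing: min(50.1, 32.4) = 32.4 kips → base-metal shear.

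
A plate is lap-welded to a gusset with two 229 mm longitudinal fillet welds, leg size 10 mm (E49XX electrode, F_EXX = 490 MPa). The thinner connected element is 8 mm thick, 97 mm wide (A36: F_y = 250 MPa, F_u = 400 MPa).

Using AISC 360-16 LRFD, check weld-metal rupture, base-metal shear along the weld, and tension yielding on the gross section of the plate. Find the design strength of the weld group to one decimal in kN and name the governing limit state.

Weld metal: throat = 0.707×10 = 7.07 mm, L = 2×229 = 458 mm. φR_n = 0.75 × 0.6 × 490 × 7.07 × 458 = 714.0 kN.
Base metal shear (8 mm plate): yield φR_n = 1.0×0.6×250×8×458 = 549.6 kN; rupture φR_n = 0.75×0.6×400×8×458 = 659.5 kN; take 549.6 kN (yield).
Tension yield (gross): A_g = 97×8 = 776 mm². φR_n = 0.90 × 250 × 776 = 174.6 kN.
Governing: min(714.0, 549.6, 174.6) = 174.6 kN → gross-section yield.

174.6 kN (gross-section yield governs)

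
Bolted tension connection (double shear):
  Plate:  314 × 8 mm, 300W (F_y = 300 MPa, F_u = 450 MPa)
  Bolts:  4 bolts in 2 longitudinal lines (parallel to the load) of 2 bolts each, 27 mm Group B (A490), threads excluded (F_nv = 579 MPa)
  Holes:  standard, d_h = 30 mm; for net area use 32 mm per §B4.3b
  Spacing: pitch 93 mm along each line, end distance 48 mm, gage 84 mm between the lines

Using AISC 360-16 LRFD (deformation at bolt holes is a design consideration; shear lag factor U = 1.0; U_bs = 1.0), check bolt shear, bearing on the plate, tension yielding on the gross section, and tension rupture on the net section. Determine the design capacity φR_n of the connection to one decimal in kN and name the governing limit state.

Bolt shear: A_b = π(27)²/4 = 572.56 mm². φR_n = 0.75 × 579 × 572.56 × 4 × 2 = 1989.1 kN.
Bearing (8 mm plate, F_u = 450 MPa): end bolts L_c = 48 − 30/2 = 33, R_n = min(1.2×33×8×450, 2.4×27×8×450) = 142.56 kN/bolt; interior L_c = 93 − 30 = 63, R_n = 233.28 kN/bolt. φR_n = 0.75 × (2×142.56 + 2×233.28) = 563.8 kN.
Tension yield (gross): A_g = 314×8 = 2512 mm². φR_n = 0.90 × 300 × 2512 = 678.2 kN.
Tension rupture (net): A_n = (314 − 2×32)×8 = 2000 mm² (U = 1.0, A_e = A_n). φR_n = 0.75 × 450 × 2000 = 675.0 kN.
Governing: min(1989.1, 563.8, 678.2, 675.0) = 563.8 kN → bearing.

563.8 kN (bearing governs)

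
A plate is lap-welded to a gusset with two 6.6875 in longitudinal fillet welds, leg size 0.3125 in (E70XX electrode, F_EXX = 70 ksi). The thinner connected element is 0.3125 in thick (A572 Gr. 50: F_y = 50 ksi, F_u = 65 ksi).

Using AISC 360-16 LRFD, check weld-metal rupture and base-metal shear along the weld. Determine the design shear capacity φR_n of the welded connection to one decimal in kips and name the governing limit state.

93.1 kips (weld metal governs)

Weld metal: throat = 0.707×0.3125 = 0.22094 in, L = 2×6.6875 = 13.375 in. φR_n = 0.75 × 0.6 × 70 × 0.22094 × 13.375 = 93.1 kips.
Base metal shear (0.3125 in plate): yield φR_n = 1.0×0.6×50×0.3125×13.375 = 125.4 kips; rupture φR_n = 0.75×0.6×65×0.3125×13.375 = 122.3 kips; take 122.3 kips (rupture).
Governing: min(93.1, 122.3) = 93.1 kips → weld metal.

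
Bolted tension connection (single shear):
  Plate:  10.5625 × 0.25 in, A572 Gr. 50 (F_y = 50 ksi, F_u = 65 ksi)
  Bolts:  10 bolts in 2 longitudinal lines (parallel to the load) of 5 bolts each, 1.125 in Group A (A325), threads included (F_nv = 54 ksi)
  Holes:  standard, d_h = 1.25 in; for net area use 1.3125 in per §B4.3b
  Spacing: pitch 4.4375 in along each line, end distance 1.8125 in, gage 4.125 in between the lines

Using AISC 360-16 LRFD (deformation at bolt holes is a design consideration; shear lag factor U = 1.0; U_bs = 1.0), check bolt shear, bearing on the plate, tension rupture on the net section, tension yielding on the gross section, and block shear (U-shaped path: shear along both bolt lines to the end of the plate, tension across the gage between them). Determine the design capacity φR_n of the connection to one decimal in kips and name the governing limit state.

Bolt shear: A_b = π(1.125)²/4 = 0.99402 in². φR_n = 0.75 × 54 × 0.99402 × 10 × 1 = 402.6 kips.
Bearing (0.25 in plate, F_u = 65 ksi): end bolts L_c = 1.8125 − 1.25/2 = 1.1875, R_n = min(1.2×1.1875×0.25×65, 2.4×1.125×0.25×65) = 23.156 kips/bolt; interior L_c = 4.4375 − 1.25 = 3.1875, R_n = 43.875 kips/bolt. φR_n = 0.75 × (2×23.156 + 8×43.875) = 298.0 kips.
Tension rupture (net): A_n = (10.5625 − 2×1.3125)×0.25 = 1.9844 in² (U = 1.0, A_e = A_n). φR_n = 0.75 × 65 × 1.9844 = 96.7 kips.
Tension yield (gross): A_g = 10.5625×0.25 = 2.6406 in². φR_n = 0.90 × 50 × 2.6406 = 118.8 kips.
Block shear: shear path 2×[1.8125+4×4.4375] = 2×19.5625 in, A_gv = 9.7813, A_nv = 2×(19.5625 − 4.5×1.3125)×0.25 = 6.8281 in²; tension across gage: (4.125 − 1×1.3125)×0.25 = 0.70313 in². R_n = min(0.6×65×6.8281, 0.6×50×9.7813) + 1.0×65×0.70313 = min(266.3, 293.44) + 45.703 = 312 kips. φR_n = 0.75 × 312 = 234.0 kips.
Governing: min(402.6, 298.0, 96.7, 118.8, 234.0) = 96.7 kips → net-section rupture.

96.7 kips (net-section rupture governs)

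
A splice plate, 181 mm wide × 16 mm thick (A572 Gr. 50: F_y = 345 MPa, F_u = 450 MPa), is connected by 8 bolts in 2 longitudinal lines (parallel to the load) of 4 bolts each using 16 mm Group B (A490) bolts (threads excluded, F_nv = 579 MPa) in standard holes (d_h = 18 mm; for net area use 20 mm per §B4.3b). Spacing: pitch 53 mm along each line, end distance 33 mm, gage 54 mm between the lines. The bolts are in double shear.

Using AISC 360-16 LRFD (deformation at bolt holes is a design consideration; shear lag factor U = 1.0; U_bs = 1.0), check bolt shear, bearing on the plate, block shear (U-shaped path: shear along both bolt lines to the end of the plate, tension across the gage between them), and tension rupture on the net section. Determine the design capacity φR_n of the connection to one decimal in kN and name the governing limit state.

Bolt shear: A_b = π(16)²/4 = 201.06 mm². φR_n = 0.75 × 579 × 201.06 × 8 × 2 = 1397.0 kN.
Bearing (16 mm plate, F_u = 450 MPa): end bolts L_c = 33 − 18/2 = 24, R_n = min(1.2×24×16×450, 2.4×16×16×450) = 207.36 kN/bolt; interior L_c = 53 − 18 = 35, R_n = 276.48 kN/bolt. φR_n = 0.75 × (2×207.36 + 6×276.48) = 1555.2 kN.
Block shear: shear path 2×[33+3×53] = 2×192 mm, A_gv = 6144, A_nv = 2×(192 − 3.5×20)×16 = 3904 mm²; tension across gage: (54 − 1×20)×16 = 544 mm². R_n = min(0.6×450×3904, 0.6×345×6144) + 1.0×450×544 = min(1054.1, 1271.8) + 244.8 = 1298.9 kN. φR_n = 0.75 × 1298.9 = 974.2 kN.
Tension rupture (net): A_n = (181 − 2×20)×16 = 2256 mm² (U = 1.0, A_e = A_n). φR_n = 0.75 × 450 × 2256 = 761.4 kN.
Governing: min(1397.0, 1555.2, 974.2, 761.4) = 761.4 kN → net-section rupture.

761.4 kN (net-section rupture governs)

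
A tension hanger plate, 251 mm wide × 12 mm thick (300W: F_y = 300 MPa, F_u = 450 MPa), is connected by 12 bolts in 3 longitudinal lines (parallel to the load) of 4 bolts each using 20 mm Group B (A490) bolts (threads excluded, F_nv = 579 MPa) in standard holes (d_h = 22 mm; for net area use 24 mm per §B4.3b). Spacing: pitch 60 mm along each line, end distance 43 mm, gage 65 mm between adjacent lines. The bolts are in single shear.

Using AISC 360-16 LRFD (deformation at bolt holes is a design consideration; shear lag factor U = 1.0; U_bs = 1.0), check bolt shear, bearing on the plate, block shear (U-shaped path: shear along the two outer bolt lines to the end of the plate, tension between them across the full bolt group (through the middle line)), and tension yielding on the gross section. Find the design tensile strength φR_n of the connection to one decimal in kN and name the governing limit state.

813.2 kN (gross-section yield governs)

Bolt shear: A_b = π(20)²/4 = 314.16 mm². φR_n = 0.75 × 579 × 314.16 × 12 × 1 = 1637.1 kN.
Bearing (12 mm plate, F_u = 450 MPa): end bolts L_c = 43 − 22/2 = 32, R_n = min(1.2×32×12×450, 2.4×20×12×450) = 207.36 kN/bolt; interior L_c = 60 − 22 = 38, R_n = 246.24 kN/bolt. φR_n = 0.75 × (3×207.36 + 9×246.24) = 2128.7 kN.
Block shear: shear path 2×[43+3×60] = 2×223 mm, A_gv = 5352, A_nv = 2×(223 − 3.5×24)×12 = 3336 mm²; tension across gage: (130 − 2×24)×12 = 984 mm². R_n = min(0.6×450×3336, 0.6×300×5352) + 1.0×450×984 = min(900.72, 963.36) + 442.8 = 1343.5 kN. φR_n = 0.75 × 1343.5 = 1007.6 kN.
Tension yield (gross): A_g = 251×12 = 3012 mm². φR_n = 0.90 × 300 × 3012 = 813.2 kN.
Governing: min(1637.1, 2128.7, 1007.6, 813.2) = 813.2 kN → gross-section yield.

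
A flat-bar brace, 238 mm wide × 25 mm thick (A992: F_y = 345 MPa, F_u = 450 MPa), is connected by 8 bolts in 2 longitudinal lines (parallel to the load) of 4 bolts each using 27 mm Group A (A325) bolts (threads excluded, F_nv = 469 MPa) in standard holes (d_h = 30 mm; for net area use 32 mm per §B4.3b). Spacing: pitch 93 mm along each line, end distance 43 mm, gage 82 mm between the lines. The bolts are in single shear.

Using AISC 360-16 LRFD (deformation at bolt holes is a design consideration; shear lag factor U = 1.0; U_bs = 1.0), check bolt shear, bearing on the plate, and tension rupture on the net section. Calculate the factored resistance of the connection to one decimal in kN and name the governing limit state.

Bolt shear: A_b = π(27)²/4 = 572.56 mm². φR_n = 0.75 × 469 × 572.56 × 8 × 1 = 1611.2 kN.
Bearing (25 mm plate, F_u = 450 MPa): end bolts L_c = 43 − 30/2 = 28, R_n = min(1.2×28×25×450, 2.4×27×25×450) = 378 kN/bolt; interior L_c = 93 − 30 = 63, R_n = 729 kN/bolt. φR_n = 0.75 × (2×378 + 6×729) = 3847.5 kN.
Tension rupture (net): A_n = (238 − 2×32)×25 = 4350 mm² (U = 1.0, A_e = A_n). φR_n = 0.75 × 450 × 4350 = 1468.1 kN.
Governing: min(1611.2, 3847.5, 1468.1) = 1468.1 kN → net-section rupture.

1468.1 kN (net-section rupture governs)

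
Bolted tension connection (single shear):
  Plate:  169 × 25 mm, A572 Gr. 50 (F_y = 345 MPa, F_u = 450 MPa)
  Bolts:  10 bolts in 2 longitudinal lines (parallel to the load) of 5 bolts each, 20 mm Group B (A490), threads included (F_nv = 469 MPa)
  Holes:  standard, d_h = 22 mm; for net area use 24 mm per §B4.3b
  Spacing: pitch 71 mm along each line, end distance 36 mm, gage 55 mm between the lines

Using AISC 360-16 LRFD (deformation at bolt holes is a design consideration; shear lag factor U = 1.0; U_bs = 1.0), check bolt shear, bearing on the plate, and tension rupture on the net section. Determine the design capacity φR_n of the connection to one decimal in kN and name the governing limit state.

1020.9 kN (net-section rupture governs)

Bolt shear: A_b = π(20)²/4 = 314.16 mm². φR_n = 0.75 × 469 × 314.16 × 10 × 1 = 1105.1 kN.
Bearing (25 mm plate, F_u = 450 MPa): end bolts L_c = 36 − 22/2 = 25, R_n = min(1.2×25×25×450, 2.4×20×25×450) = 337.5 kN/bolt; interior L_c = 71 − 22 = 49, R_n = 540 kN/bolt. φR_n = 0.75 × (2×337.5 + 8×540) = 3746.3 kN.
Tension rupture (net): A_n = (169 − 2×24)×25 = 3025 mm² (U = 1.0, A_e = A_n). φR_n = 0.75 × 450 × 3025 = 1020.9 kN.
Governing: min(1105.1, 3746.3, 1020.9) = 1020.9 kN → net-section rupture.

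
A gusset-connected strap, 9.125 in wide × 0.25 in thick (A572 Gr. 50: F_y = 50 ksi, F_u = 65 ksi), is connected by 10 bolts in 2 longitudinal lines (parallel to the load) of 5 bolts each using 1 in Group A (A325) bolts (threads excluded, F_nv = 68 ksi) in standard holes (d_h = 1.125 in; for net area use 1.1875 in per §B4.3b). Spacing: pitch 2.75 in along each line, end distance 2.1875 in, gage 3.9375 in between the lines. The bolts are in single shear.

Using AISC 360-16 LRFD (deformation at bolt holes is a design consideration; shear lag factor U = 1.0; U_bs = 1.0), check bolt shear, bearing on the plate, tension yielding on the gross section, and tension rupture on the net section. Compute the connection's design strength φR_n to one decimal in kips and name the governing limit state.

Bolt shear: A_b = π(1)²/4 = 0.7854 in². φR_n = 0.75 × 68 × 0.7854 × 10 × 1 = 400.6 kips.
Bearing (0.25 in plate, F_u = 65 ksi): end bolts L_c = 2.1875 − 1.125/2 = 1.625, R_n = min(1.2×1.625×0.25×65, 2.4×1×0.25×65) = 31.688 kips/bolt; interior L_c = 2.75 − 1.125 = 1.625, R_n = 31.688 kips/bolt. φR_n = 0.75 × (2×31.688 + 8×31.688) = 237.7 kips.
Tension yield (gross): A_g = 9.125×0.25 = 2.2813 in². φR_n = 0.90 × 50 × 2.2813 = 102.7 kips.
Tension rupture (net): A_n = (9.125 − 2×1.1875)×0.25 = 1.6875 in² (U = 1.0, A_e = A_n). φR_n = 0.75 × 65 × 1.6875 = 82.3 kips.
Governing: min(400.6, 237.7, 102.7, 82.3) = 82.3 kips → net-section rupture.

82.3 kips (net-section rupture governs)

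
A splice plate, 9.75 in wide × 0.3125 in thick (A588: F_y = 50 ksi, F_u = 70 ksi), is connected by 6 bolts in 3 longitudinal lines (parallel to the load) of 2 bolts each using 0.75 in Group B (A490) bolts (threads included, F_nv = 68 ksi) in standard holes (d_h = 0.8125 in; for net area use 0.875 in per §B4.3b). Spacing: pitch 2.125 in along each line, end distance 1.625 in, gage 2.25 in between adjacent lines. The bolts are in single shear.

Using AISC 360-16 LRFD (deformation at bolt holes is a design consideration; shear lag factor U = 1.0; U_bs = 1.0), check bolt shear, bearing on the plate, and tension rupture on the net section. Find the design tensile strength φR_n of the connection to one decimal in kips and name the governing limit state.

116.9 kips (net-section rupture governs)

Bolt shear: A_b = π(0.75)²/4 = 0.44179 in². φR_n = 0.75 × 68 × 0.44179 × 6 × 1 = 135.2 kips.
Bearing (0.3125 in plate, F_u = 70 ksi): end bolts L_c = 1.625 − 0.8125/2 = 1.21875, R_n = min(1.2×1.21875×0.3125×70, 2.4×0.75×0.3125×70) = 31.992 kips/bolt; interior L_c = 2.125 − 0.8125 = 1.3125, R_n = 34.453 kips/bolt. φR_n = 0.75 × (3×31.992 + 3×34.453) = 149.5 kips.
Tension rupture (net): A_n = (9.75 − 3×0.875)×0.3125 = 2.2266 in² (U = 1.0, A_e = A_n). φR_n = 0.75 × 70 × 2.2266 = 116.9 kips.
Governing: min(135.2, 149.5, 116.9) = 116.9 kips → net-section rupture.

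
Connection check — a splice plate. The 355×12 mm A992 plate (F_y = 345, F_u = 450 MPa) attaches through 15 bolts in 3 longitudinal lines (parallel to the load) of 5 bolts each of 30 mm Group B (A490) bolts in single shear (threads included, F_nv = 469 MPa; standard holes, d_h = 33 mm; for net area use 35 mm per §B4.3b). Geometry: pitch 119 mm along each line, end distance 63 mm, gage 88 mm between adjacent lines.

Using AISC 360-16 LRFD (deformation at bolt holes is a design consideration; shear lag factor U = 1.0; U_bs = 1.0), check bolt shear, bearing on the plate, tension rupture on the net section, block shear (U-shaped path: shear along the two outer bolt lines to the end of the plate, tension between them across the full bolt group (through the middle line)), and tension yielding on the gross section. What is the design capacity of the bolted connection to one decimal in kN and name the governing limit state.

Bolt shear: A_b = π(30)²/4 = 706.86 mm². φR_n = 0.75 × 469 × 706.86 × 15 × 1 = 3729.6 kN.
Bearing (12 mm plate, F_u = 450 MPa): end bolts L_c = 63 − 33/2 = 46.5, R_n = min(1.2×46.5×12×450, 2.4×30×12×450) = 301.32 kN/bolt; interior L_c = 119 − 33 = 86, R_n = 388.8 kN/bolt. φR_n = 0.75 × (3×301.32 + 12×388.8) = 4177.2 kN.
Tension rupture (net): A_n = (355 − 3×35)×12 = 3000 mm² (U = 1.0, A_e = A_n). φR_n = 0.75 × 450 × 3000 = 1012.5 kN.
Block shear: shear path 2×[63+4×119] = 2×539 mm, A_gv = 12936, A_nv = 2×(539 − 4.5×35)×12 = 9156 mm²; tension across gage: (176 − 2×35)×12 = 1272 mm². R_n = min(0.6×450×9156, 0.6×345×12936) + 1.0×450×1272 = min(2472.1, 2677.8) + 572.4 = 3044.5 kN. φR_n = 0.75 × 3044.5 = 2283.4 kN.
Tension yield (gross): A_g = 355×12 = 4260 mm². φR_n = 0.90 × 345 × 4260 = 1322.7 kN.
Governing: min(3729.6, 4177.2, 1012.5, 2283.4, 1322.7) = 1012.5 kN → net-section rupture.

1012.5 kN (net-section rupture governs)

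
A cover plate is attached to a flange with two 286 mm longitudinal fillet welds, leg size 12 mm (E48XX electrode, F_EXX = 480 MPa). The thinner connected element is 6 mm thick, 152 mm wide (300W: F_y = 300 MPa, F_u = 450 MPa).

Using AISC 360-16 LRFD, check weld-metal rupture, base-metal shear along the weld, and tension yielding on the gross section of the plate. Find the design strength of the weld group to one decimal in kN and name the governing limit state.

246.2 kN (gross-section yield governs)

Weld metal: throat = 0.707×12 = 8.484 mm, L = 2×286 = 572 mm. φR_n = 0.75 × 0.6 × 480 × 8.484 × 572 = 1048.2 kN.
Base metal shear (6 mm plate): yield φR_n = 1.0×0.6×300×6×572 = 617.8 kN; rupture φR_n = 0.75×0.6×450×6×572 = 695.0 kN; take 617.8 kN (yield).
Tension yield (gross): A_g = 152×6 = 912 mm². φR_n = 0.90 × 300 × 912 = 246.2 kN.
Governing: min(1048.2, 617.8, 246.2) = 246.2 kN → gross-section yield.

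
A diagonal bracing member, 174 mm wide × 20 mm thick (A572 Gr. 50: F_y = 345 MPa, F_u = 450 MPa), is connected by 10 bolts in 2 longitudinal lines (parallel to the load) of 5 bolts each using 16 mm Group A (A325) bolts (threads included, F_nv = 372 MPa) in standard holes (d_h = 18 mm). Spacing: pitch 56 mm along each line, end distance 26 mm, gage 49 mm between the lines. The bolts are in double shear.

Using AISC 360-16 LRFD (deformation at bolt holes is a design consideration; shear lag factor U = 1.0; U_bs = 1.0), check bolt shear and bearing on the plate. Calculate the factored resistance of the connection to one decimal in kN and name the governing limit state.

1121.9 kN (bolt shear governs)

Bolt shear: A_b = π(16)²/4 = 201.06 mm². φR_n = 0.75 × 372 × 201.06 × 10 × 2 = 1121.9 kN.
Bearing (20 mm plate, F_u = 450 MPa): end bolts L_c = 26 − 18/2 = 17, R_n = min(1.2×17×20×450, 2.4×16×20×450) = 183.6 kN/bolt; interior L_c = 56 − 18 = 38, R_n = 345.6 kN/bolt. φR_n = 0.75 × (2×183.6 + 8×345.6) = 2349.0 kN.
Governing: min(1121.9, 2349.0) = 1121.9 kN → bolt shear.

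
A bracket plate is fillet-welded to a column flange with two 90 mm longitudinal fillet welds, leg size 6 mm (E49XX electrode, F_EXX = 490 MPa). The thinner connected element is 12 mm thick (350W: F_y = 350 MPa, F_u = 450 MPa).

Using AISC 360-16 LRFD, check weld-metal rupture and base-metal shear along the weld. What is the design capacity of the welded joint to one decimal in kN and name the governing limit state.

Weld metal: throat = 0.707×6 = 4.242 mm, L = 2×90 = 180 mm. φR_n = 0.75 × 0.6 × 490 × 4.242 × 180 = 168.4 kN.
Base metal shear (12 mm plate): yield φR_n = 1.0×0.6×350×12×180 = 453.6 kN; rupture φR_n = 0.75×0.6×450×12×180 = 437.4 kN; take 437.4 kN (rupture).
Governing: min(168.4, 437.4) = 168.4 kN → weld metal.

168.4 kN (weld metal governs)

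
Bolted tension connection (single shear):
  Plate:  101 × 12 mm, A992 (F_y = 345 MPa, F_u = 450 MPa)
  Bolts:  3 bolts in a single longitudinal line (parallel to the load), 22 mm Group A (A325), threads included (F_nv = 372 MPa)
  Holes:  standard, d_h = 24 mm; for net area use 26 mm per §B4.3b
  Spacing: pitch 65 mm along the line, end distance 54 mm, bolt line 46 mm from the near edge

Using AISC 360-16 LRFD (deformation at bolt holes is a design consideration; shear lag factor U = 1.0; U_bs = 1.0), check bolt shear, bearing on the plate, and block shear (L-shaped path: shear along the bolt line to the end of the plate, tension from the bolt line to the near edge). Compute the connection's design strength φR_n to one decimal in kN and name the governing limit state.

Bolt shear: A_b = π(22)²/4 = 380.13 mm². φR_n = 0.75 × 372 × 380.13 × 3 × 1 = 318.2 kN.
Bearing (12 mm plate, F_u = 450 MPa): end bolts L_c = 54 − 24/2 = 42, R_n = min(1.2×42×12×450, 2.4×22×12×450) = 272.16 kN/bolt; interior L_c = 65 − 24 = 41, R_n = 265.68 kN/bolt. φR_n = 0.75 × (1×272.16 + 2×265.68) = 602.6 kN.
Block shear: shear path 1×[54+2×65] = 1×184 mm, A_gv = 2208, A_nv = 1×(184 − 2.5×26)×12 = 1428 mm²; tension to near edge: (46 − 0.5×26)×12 = 396 mm². R_n = min(0.6×450×1428, 0.6×345×2208) + 1.0×450×396 = min(385.56, 457.06) + 178.2 = 563.76 kN. φR_n = 0.75 × 563.76 = 422.8 kN.
Governing: min(318.2, 602.6, 422.8) = 318.2 kN → bolt shear.

318.2 kN (bolt shear governs)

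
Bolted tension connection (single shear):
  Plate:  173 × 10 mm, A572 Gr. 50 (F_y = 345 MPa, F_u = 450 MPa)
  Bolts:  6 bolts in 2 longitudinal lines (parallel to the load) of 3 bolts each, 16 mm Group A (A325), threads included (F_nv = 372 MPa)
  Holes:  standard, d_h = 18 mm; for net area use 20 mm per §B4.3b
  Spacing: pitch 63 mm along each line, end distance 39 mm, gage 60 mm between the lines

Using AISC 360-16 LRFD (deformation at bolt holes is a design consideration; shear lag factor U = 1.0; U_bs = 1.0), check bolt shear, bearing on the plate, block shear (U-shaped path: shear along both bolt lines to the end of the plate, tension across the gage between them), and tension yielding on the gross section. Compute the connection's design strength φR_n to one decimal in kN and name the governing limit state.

Bolt shear: A_b = π(16)²/4 = 201.06 mm². φR_n = 0.75 × 372 × 201.06 × 6 × 1 = 336.6 kN.
Bearing (10 mm plate, F_u = 450 MPa): end bolts L_c = 39 − 18/2 = 30, R_n = min(1.2×30×10×450, 2.4×16×10×450) = 162 kN/bolt; interior L_c = 63 − 18 = 45, R_n = 172.8 kN/bolt. φR_n = 0.75 × (2×162 + 4×172.8) = 761.4 kN.
Block shear: shear path 2×[39+2×63] = 2×165 mm, A_gv = 3300, A_nv = 2×(165 − 2.5×20)×10 = 2300 mm²; tension across gage: (60 − 1×20)×10 = 400 mm². R_n = min(0.6×450×2300, 0.6×345×3300) + 1.0×450×400 = min(621, 683.1) + 180 = 801 kN. φR_n = 0.75 × 801 = 600.8 kN.
Tension yield (gross): A_g = 173×10 = 1730 mm². φR_n = 0.90 × 345 × 1730 = 537.2 kN.
Governing: min(336.6, 761.4, 600.8, 537.2) = 336.6 kN → bolt shear.

336.6 kN (bolt shear governs)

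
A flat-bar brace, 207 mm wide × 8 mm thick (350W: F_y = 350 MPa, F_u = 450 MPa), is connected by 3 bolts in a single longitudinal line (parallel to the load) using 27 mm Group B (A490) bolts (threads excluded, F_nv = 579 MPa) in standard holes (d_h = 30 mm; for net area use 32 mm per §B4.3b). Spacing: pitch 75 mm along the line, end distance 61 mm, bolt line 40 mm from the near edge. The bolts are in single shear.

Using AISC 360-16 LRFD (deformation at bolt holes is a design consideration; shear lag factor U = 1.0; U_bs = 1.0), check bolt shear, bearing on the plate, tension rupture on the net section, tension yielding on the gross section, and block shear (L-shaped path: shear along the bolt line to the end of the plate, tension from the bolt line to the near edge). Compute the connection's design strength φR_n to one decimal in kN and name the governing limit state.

Bolt shear: A_b = π(27)²/4 = 572.56 mm². φR_n = 0.75 × 579 × 572.56 × 3 × 1 = 745.9 kN.
Bearing (8 mm plate, F_u = 450 MPa): end bolts L_c = 61 − 30/2 = 46, R_n = min(1.2×46×8×450, 2.4×27×8×450) = 198.72 kN/bolt; interior L_c = 75 − 30 = 45, R_n = 194.4 kN/bolt. φR_n = 0.75 × (1×198.72 + 2×194.4) = 440.6 kN.
Tension rupture (net): A_n = (207 − 1×32)×8 = 1400 mm² (U = 1.0, A_e = A_n). φR_n = 0.75 × 450 × 1400 = 472.5 kN.
Tension yield (gross): A_g = 207×8 = 1656 mm². φR_n = 0.90 × 350 × 1656 = 521.6 kN.
Block shear: shear path 1×[61+2×75] = 1×211 mm, A_gv = 1688, A_nv = 1×(211 − 2.5×32)×8 = 1048 mm²; tension to near edge: (40 − 0.5×32)×8 = 192 mm². R_n = min(0.6×450×1048, 0.6×350×1688) + 1.0×450×192 = min(282.96, 354.48) + 86.4 = 369.36 kN. φR_n = 0.75 × 369.36 = 277.0 kN.
Governing: min(745.9, 440.6, 472.5, 521.6, 277.0) = 277.0 kN → block shear.

277.0 kN (block shear governs)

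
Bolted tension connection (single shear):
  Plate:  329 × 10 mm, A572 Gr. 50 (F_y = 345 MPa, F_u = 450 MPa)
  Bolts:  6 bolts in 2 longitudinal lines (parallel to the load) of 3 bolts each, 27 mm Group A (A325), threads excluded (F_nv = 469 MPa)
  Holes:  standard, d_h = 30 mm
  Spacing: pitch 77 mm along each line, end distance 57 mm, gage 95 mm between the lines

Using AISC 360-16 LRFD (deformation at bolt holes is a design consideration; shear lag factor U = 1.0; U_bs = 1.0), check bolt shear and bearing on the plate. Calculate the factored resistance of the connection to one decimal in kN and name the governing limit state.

1101.6 kN (bearing governs)

Bolt shear: A_b = π(27)²/4 = 572.56 mm². φR_n = 0.75 × 469 × 572.56 × 6 × 1 = 1208.4 kN.
Bearing (10 mm plate, F_u = 450 MPa): end bolts L_c = 57 − 30/2 = 42, R_n = min(1.2×42×10×450, 2.4×27×10×450) = 226.8 kN/bolt; interior L_c = 77 − 30 = 47, R_n = 253.8 kN/bolt. φR_n = 0.75 × (2×226.8 + 4×253.8) = 1101.6 kN.
Governing: min(1208.4, 1101.6) = 1101.6 kN → bearing.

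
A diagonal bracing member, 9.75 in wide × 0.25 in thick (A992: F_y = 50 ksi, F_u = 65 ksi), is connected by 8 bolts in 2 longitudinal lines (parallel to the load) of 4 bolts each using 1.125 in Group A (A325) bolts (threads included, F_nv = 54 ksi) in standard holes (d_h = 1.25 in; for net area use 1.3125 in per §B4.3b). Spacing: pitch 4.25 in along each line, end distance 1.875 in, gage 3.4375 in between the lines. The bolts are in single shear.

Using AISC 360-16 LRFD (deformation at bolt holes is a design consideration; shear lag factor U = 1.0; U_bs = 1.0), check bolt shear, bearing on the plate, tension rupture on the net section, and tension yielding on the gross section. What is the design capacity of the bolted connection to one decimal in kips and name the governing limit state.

Bolt shear: A_b = π(1.125)²/4 = 0.99402 in². φR_n = 0.75 × 54 × 0.99402 × 8 × 1 = 322.1 kips.
Bearing (0.25 in plate, F_u = 65 ksi): end bolts L_c = 1.875 − 1.25/2 = 1.25, R_n = min(1.2×1.25×0.25×65, 2.4×1.125×0.25×65) = 24.375 kips/bolt; interior L_c = 4.25 − 1.25 = 3, R_n = 43.875 kips/bolt. φR_n = 0.75 × (2×24.375 + 6×43.875) = 234.0 kips.
Tension rupture (net): A_n = (9.75 − 2×1.3125)×0.25 = 1.7813 in² (U = 1.0, A_e = A_n). φR_n = 0.75 × 65 × 1.7813 = 86.8 kips.
Tension yield (gross): A_g = 9.75×0.25 = 2.4375 in². φR_n = 0.90 × 50 × 2.4375 = 109.7 kips.
Governing: min(322.1, 234.0, 86.8, 109.7) = 86.8 kips → net-section rupture.

86.8 kips (net-section rupture governs)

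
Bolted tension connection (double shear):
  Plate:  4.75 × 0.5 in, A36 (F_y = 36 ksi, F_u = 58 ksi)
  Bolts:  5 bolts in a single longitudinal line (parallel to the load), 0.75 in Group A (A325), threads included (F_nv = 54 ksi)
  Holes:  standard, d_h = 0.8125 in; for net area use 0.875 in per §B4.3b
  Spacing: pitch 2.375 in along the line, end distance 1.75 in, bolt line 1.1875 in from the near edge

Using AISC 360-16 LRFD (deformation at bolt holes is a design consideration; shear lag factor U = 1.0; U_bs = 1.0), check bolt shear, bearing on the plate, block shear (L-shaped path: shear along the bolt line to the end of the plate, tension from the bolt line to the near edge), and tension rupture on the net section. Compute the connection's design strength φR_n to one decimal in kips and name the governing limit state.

Bolt shear: A_b = π(0.75)²/4 = 0.44179 in². φR_n = 0.75 × 54 × 0.44179 × 5 × 2 = 178.9 kips.
Bearing (0.5 in plate, F_u = 58 ksi): end bolts L_c = 1.75 − 0.8125/2 = 1.34375, R_n = min(1.2×1.34375×0.5×58, 2.4×0.75×0.5×58) = 46.763 kips/bolt; interior L_c = 2.375 − 0.8125 = 1.5625, R_n = 52.2 kips/bolt. φR_n = 0.75 × (1×46.763 + 4×52.2) = 191.7 kips.
Block shear: shear path 1×[1.75+4×2.375] = 1×11.25 in, A_gv = 5.625, A_nv = 1×(11.25 − 4.5×0.875)×0.5 = 3.6563 in²; tension to near edge: (1.1875 − 0.5×0.875)×0.5 = 0.375 in². R_n = min(0.6×58×3.6563, 0.6×36×5.625) + 1.0×58×0.375 = min(127.24, 121.5) + 21.75 = 143.25 kips. φR_n = 0.75 × 143.25 = 107.4 kips.
Tension rupture (net): A_n = (4.75 − 1×0.875)×0.5 = 1.9375 in² (U = 1.0, A_e = A_n). φR_n = 0.75 × 58 × 1.9375 = 84.3 kips.
Governing: min(178.9, 191.7, 107.4, 84.3) = 84.3 kips → net-section rupture.

84.3 kips (net-section rupture governs)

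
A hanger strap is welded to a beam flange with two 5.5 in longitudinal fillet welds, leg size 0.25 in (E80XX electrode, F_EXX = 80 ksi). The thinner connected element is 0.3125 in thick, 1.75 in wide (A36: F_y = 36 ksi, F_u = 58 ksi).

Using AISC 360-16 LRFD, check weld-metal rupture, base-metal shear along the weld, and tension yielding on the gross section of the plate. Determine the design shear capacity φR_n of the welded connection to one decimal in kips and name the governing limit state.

17.7 kips (gross-section yield governs)

Weld metal: throat = 0.707×0.25 = 0.17675 in, L = 2×5.5 = 11 in. φR_n = 0.75 × 0.6 × 80 × 0.17675 × 11 = 70.0 kips.
Base metal shear (0.3125 in plate): yield φR_n = 1.0×0.6×36×0.3125×11 = 74.3 kips; rupture φR_n = 0.75×0.6×58×0.3125×11 = 89.7 kips; take 74.3 kips (yield).
Tension yield (gross): A_g = 1.75×0.3125 = 0.54688 in². φR_n = 0.90 × 36 × 0.54688 = 17.7 kips.
Governing: min(70.0, 74.3, 17.7) = 17.7 kips → gross-section yield.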